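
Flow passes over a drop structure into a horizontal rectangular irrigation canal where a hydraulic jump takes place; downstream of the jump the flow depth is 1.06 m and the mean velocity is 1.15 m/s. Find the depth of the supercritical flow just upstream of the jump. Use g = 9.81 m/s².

y₁ = 0.223 m

Fr₂ = V₂/√(g·y₂) = 1.15/√(9.81×1.06) = 0.357.
Since the conjugate-depth ratio holds either way, y₁/y₂ = ½[√(1 + 8Fr₂²) − 1] = ½[√2.017 − 1] = 0.210.
y₁ = 0.210 × 1.06 = 0.223 m.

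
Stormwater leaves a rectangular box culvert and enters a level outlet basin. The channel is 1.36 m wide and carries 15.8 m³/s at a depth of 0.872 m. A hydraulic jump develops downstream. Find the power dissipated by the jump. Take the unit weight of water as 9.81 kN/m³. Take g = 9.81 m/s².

q = Q/b = 15.8/1.36 = 11.6 m²/s; V₁ = q/y₁ = 13.3 m/s. Fr₁ = V₁/√(g·y₁) = 4.56.
Conjugate-depth relation: y₂/y₁ = ½[√(1 + 8Fr₁²) − 1] = ½[√167.0 − 1] = 5.96.
y₂ = 5.96 × 0.872 = 5.20 m.
V₂ = q/y₂ = 11.6/5.20 = 2.23 m/s. E₁ = y₁ + V₁²/2g = 9.92 m; E₂ = y₂ + V₂²/2g = 5.45 m. ΔE = E₁ − E₂ = 4.47 m.
P = γ·Q·ΔE = 9.81 × 15.8 × 4.47 = 692 kW.

P = 692 kW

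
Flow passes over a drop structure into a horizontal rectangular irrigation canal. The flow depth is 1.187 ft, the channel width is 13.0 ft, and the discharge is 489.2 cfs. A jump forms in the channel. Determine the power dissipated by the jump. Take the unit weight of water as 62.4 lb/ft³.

q = Q/b = 489.2/13.0 = 37.63 ft²/s; V₁ = q/y₁ = 31.70 ft/s. Fr₁ = V₁/√(g·y₁) = 5.128.
Sequent-depth ratio: y₂/y₁ = ½[√(1 + 8Fr₁²) − 1] = ½[√211.36 − 1] = 6.769.
y₂ = 6.769 × 1.187 = 8.035 ft.
V₂ = q/y₂ = 37.63/8.035 = 4.683 ft/s. E₁ = y₁ + V₁²/2g = 16.79 ft; E₂ = y₂ + V₂²/2g = 8.376 ft. ΔE = E₁ − E₂ = 8.418 ft.
P = γ·Q·ΔE/550 = 62.4 × 489.2 × 8.418 / 550 = 467.2 hp.

P = 467.2 hp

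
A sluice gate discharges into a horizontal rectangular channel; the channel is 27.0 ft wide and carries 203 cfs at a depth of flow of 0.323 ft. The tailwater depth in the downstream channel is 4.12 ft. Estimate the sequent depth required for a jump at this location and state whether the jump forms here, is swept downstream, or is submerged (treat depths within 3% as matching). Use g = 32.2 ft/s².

q = Q/b = 203/27.0 = 7.52 ft²/s; V₁ = q/y₁ = 23.3 ft/s. Fr₁ = V₁/√(g·y₁) = 7.22.
Conjugate-depth relation: y₂/y₁ = ½[√(1 + 8Fr₁²) − 1] = ½[√417.8 − 1] = 9.72.
y₂ = 9.72 × 0.323 = 3.14 ft.
Tailwater y_tw = 4.12 ft: y_tw > y₂, so the jump is submerged.

y₂ = 3.14 ft; the jump is submerged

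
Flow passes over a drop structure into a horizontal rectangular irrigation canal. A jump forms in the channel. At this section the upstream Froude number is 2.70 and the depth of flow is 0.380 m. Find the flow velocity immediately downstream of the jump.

Fr₁ = 2.70 (given).
Conjugate-depth relation: y₂/y₁ = ½[√(1 + 8Fr₁²) − 1] = ½[√59.32 − 1] = 3.35.
y₂ = 3.35 × 0.380 = 1.27 m.
V₁ = Fr₁·√(g·y₁) = 2.70×√(9.81×0.380) = 5.21 m/s; q = V₁·y₁ = 1.98 m²/s.
V₂ = q/y₂ = 1.98/1.27 = 1.56 m/s.

V₂ = 1.56 m/s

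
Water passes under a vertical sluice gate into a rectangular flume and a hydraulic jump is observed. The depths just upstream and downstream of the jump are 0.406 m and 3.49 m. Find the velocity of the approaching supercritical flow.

For a rectangular channel the momentum equation gives q² = ½·g·y₁·y₂·(y₁ + y₂) = ½×9.81×0.406×3.49×3.90 = 27.1.
q = √27.1 = 5.20 m²/s.
V₁ = q/y₁ = 5.20/0.406 = 12.8 m/s.

V₁ = 12.8 m/s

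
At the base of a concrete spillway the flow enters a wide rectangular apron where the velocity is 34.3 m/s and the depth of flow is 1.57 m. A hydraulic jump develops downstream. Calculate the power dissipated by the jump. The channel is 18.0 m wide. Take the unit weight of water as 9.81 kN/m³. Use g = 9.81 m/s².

Fr₁ = V₁/√(g·y₁) = 34.3/√(9.81×1.57) = 8.74.
By Bélanger, y₂/y₁ = ½[√(1 + 8Fr₁²) − 1] = ½[√612.1 − 1] = 11.9.
y₂ = 11.9 × 1.57 = 18.6 m.
Head loss: ΔE = (y₂ − y₁)³/(4y₁y₂) = (18.6 − 1.57)³/(4×1.57×18.6) = 4971/117 = 42.5 m.
q = V₁·y₁ = 34.3 × 1.57 = 53.9 m²/s. Q = q·b = 53.9 × 18.0 = 969 m³/s. P = γ·Q·ΔE = 9.81 × 969 × 42.5 = 403866 kW.

P = 403866 kW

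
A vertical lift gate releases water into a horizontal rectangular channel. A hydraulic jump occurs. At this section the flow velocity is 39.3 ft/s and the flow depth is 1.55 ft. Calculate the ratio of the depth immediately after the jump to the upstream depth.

y₂/y₁ = 7.38

Fr₁ = V₁/√(g·y₁) = 39.3/√(32.2×1.55) = 5.56.
Conjugate-depth relation: y₂/y₁ = ½[√(1 + 8Fr₁²) − 1] = ½[√248.6 − 1] = 7.38.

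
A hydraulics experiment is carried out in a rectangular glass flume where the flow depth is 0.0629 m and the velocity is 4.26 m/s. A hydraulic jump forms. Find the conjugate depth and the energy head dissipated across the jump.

Fr₁ = V₁/√(g·y₁) = 4.26/√(9.81×0.0629) = 5.42.
By Bélanger, y₂/y₁ = ½[√(1 + 8Fr₁²) − 1] = ½[√236.3 − 1] = 7.19.
y₂ = 7.19 × 0.0629 = 0.452 m.
q = V₁·y₁ = 4.26 × 0.0629 = 0.268 m²/s. V₂ = q/y₂ = 0.268/0.452 = 0.593 m/s. E₁ = y₁ + V₁²/2g = 0.988 m; E₂ = y₂ + V₂²/2g = 0.470 m. ΔE = E₁ − E₂ = 0.518 m.

y₂ = 0.452 m; ΔE = 0.518 m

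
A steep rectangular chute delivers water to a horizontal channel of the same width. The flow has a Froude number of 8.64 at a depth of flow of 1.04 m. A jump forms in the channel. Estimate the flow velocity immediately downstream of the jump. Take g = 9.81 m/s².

V₂ = 2.35 m/s

Fr₁ = 8.64 (given).
Bélanger equation: y₂/y₁ = ½[√(1 + 8Fr₁²) − 1] = ½[√598.2 − 1] = 11.7.
y₂ = 11.7 × 1.04 = 12.2 m.
V₁ = Fr₁·√(g·y₁) = 8.64×√(9.81×1.04) = 27.6 m/s; q = V₁·y₁ = 28.7 m²/s.
V₂ = q/y₂ = 28.7/12.2 = 2.35 m/s.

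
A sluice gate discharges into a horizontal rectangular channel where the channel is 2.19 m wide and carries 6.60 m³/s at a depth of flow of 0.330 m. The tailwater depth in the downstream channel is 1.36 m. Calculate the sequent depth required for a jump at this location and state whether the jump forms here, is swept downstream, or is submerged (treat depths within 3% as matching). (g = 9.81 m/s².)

q = Q/b = 6.60/2.19 = 3.01 m²/s; V₁ = q/y₁ = 9.13 m/s. Fr₁ = V₁/√(g·y₁) = 5.08.
Conjugate-depth relation: y₂/y₁ = ½[√(1 + 8Fr₁²) − 1] = ½[√207.1 − 1] = 6.70.
y₂ = 6.70 × 0.330 = 2.21 m.
Tailwater y_tw = 1.36 m: y_tw < y₂, so the jump is swept downstream.

y₂ = 2.21 m; the jump is swept downstream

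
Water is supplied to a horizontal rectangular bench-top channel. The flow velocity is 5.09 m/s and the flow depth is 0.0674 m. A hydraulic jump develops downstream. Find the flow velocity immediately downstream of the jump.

V₂ = 0.608 m/s

Fr₁ = V₁/√(g·y₁) = 5.09/√(9.81×0.0674) = 6.26.
From the momentum equation for a rectangular channel, y₂/y₁ = ½[√(1 + 8Fr₁²) − 1] = ½[√314.5 − 1] = 8.37.
y₂ = 8.37 × 0.0674 = 0.564 m.
q = V₁·y₁ = 5.09 × 0.0674 = 0.343 m²/s.
V₂ = q/y₂ = 0.343/0.564 = 0.608 m/s.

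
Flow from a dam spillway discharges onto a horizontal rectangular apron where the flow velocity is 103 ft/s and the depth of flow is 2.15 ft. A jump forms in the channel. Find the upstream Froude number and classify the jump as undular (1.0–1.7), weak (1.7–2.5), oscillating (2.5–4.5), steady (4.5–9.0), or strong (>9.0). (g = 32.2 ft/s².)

Fr₁ = V₁/√(g·y₁) = 103/√(32.2×2.15) = 12.4.
Fr₁ = 12.4 lies in the strong range.

Fr₁ = 12.4; strong jump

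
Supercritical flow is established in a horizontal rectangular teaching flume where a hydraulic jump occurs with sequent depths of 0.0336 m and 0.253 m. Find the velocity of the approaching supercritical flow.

V₁ = 3.25 m/s

For a rectangular channel the momentum equation gives q² = ½·g·y₁·y₂·(y₁ + y₂) = ½×9.81×0.0336×0.253×0.287 = 0.0120.
q = √0.0120 = 0.109 m²/s.
V₁ = q/y₁ = 0.109/0.0336 = 3.25 m/s.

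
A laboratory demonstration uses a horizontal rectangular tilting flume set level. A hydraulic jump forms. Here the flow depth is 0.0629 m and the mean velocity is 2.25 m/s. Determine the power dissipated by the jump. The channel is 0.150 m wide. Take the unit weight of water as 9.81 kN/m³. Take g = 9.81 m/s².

P = 0.0157 kW

Fr₁ = V₁/√(g·y₁) = 2.25/√(9.81×0.0629) = 2.86.
Conjugate-depth relation: y₂/y₁ = ½[√(1 + 8Fr₁²) − 1] = ½[√66.63 − 1] = 3.58.
y₂ = 3.58 × 0.0629 = 0.225 m.
q = V₁·y₁ = 2.25 × 0.0629 = 0.142 m²/s. V₂ = q/y₂ = 0.142/0.225 = 0.628 m/s. E₁ = y₁ + V₁²/2g = 0.321 m; E₂ = y₂ + V₂²/2g = 0.245 m. ΔE = E₁ − E₂ = 0.0755 m.
Q = q·b = 0.142 × 0.150 = 0.0212 m³/s. P = γ·Q·ΔE = 9.81 × 0.0212 × 0.0755 = 0.0157 kW.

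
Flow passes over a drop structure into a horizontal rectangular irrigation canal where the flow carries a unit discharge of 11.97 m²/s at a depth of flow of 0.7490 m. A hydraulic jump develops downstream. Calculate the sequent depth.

y₂ = 5.882 m

V₁ = q/y₁ = 11.97/0.7490 = 15.98 m/s. Fr₁ = V₁/√(g·y₁) = 15.98/√(9.81×0.7490) = 5.896.
Sequent-depth ratio: y₂/y₁ = ½[√(1 + 8Fr₁²) − 1] = ½[√279.08 − 1] = 7.853.
y₂ = 7.853 × 0.7490 = 5.882 m.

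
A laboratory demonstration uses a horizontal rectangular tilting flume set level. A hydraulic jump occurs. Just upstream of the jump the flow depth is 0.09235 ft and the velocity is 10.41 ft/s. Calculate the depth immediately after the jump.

Fr₁ = V₁/√(g·y₁) = 10.41/√(32.2×0.09235) = 6.037.
By Bélanger, y₂/y₁ = ½[√(1 + 8Fr₁²) − 1] = ½[√292.54 − 1] = 8.052.
y₂ = 8.052 × 0.09235 = 0.7436 ft.

y₂ = 0.7436 ft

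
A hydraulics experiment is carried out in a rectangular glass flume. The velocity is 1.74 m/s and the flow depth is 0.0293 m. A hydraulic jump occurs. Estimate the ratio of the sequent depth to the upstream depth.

Fr₁ = V₁/√(g·y₁) = 1.74/√(9.81×0.0293) = 3.25.
Sequent-depth ratio: y₂/y₁ = ½[√(1 + 8Fr₁²) − 1] = ½[√85.27 − 1] = 4.12.

y₂/y₁ = 4.12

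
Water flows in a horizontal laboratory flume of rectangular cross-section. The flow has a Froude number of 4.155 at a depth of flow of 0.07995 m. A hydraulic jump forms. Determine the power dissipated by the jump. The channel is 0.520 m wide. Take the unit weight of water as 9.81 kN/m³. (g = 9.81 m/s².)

P = 0.4725 kW

Fr₁ = 4.155 (given).
From the momentum equation for a rectangular channel, y₂/y₁ = ½[√(1 + 8Fr₁²) − 1] = ½[√139.11 − 1] = 5.397.
y₂ = 5.397 × 0.07995 = 0.4315 m.
Head loss: ΔE = (y₂ − y₁)³/(4y₁y₂) = (0.4315 − 0.07995)³/(4×0.07995×0.4315) = 0.04345/0.1380 = 0.3149 m.
V₁ = Fr₁·√(g·y₁) = 4.155×√(9.81×0.07995) = 3.680 m/s; q = V₁·y₁ = 0.2942 m²/s. Q = q·b = 0.2942 × 0.520 = 0.1530 m³/s. P = γ·Q·ΔE = 9.81 × 0.1530 × 0.3149 = 0.4725 kW.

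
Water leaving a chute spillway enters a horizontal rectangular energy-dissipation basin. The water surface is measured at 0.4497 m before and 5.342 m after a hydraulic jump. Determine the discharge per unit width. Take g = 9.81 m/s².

For a rectangular channel the momentum equation gives q² = ½·g·y₁·y₂·(y₁ + y₂) = ½×9.81×0.4497×5.342×5.792 = 68.25.
q = √68.25 = 8.261 m²/s.

q = 8.261 m²/s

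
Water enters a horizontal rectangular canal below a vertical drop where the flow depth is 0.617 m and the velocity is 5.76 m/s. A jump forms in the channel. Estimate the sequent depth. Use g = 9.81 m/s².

y₂ = 1.76 m

Fr₁ = V₁/√(g·y₁) = 5.76/√(9.81×0.617) = 2.34.
From the momentum equation for a rectangular channel, y₂/y₁ = ½[√(1 + 8Fr₁²) − 1] = ½[√44.85 − 1] = 2.85.
y₂ = 2.85 × 0.617 = 1.76 m.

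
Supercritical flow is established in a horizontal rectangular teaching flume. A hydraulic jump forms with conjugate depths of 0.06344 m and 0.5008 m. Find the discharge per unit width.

For a rectangular channel the momentum equation gives q² = ½·g·y₁·y₂·(y₁ + y₂) = ½×9.81×0.06344×0.5008×0.5642 = 0.08793.
q = √0.08793 = 0.2965 m²/s.

q = 0.2965 m²/s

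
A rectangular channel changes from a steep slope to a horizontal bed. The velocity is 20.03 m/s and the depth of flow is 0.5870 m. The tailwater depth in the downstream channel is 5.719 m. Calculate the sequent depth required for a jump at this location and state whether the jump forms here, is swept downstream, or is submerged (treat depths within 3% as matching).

y₂ = 6.642 m; the jump is swept downstream

Fr₁ = V₁/√(g·y₁) = 20.03/√(9.81×0.5870) = 8.347.
Conjugate-depth relation: y₂/y₁ = ½[√(1 + 8Fr₁²) − 1] = ½[√558.37 − 1] = 11.31.
y₂ = 11.31 × 0.5870 = 6.642 m.
Tailwater y_tw = 5.719 m: y_tw < y₂, so the jump is swept downstream.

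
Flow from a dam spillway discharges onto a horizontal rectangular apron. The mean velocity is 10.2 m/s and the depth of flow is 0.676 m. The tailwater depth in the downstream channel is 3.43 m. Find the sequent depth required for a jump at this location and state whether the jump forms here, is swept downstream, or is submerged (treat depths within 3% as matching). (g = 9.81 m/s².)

Fr₁ = V₁/√(g·y₁) = 10.2/√(9.81×0.676) = 3.96.
Bélanger equation: y₂/y₁ = ½[√(1 + 8Fr₁²) − 1] = ½[√126.5 − 1] = 5.12.
y₂ = 5.12 × 0.676 = 3.46 m.
Tailwater y_tw = 3.43 m: y_tw ≈ y₂, so the jump forms here.

y₂ = 3.46 m; the jump forms here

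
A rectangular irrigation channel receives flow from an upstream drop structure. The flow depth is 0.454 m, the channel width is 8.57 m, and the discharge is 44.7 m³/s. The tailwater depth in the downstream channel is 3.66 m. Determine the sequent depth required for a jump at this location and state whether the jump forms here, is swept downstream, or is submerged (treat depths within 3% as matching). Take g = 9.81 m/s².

q = Q/b = 44.7/8.57 = 5.22 m²/s; V₁ = q/y₁ = 11.5 m/s. Fr₁ = V₁/√(g·y₁) = 5.44.
By Bélanger, y₂/y₁ = ½[√(1 + 8Fr₁²) − 1] = ½[√238.1 − 1] = 7.22.
y₂ = 7.22 × 0.454 = 3.28 m.
Tailwater y_tw = 3.66 m: y_tw > y₂, so the jump is submerged.

y₂ = 3.28 m; the jump is submerged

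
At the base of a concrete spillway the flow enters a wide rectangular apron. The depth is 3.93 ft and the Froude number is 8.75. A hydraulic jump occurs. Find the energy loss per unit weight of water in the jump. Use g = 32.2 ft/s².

Fr₁ = 8.75 (given).
Sequent-depth ratio: y₂/y₁ = ½[√(1 + 8Fr₁²) − 1] = ½[√613.5 − 1] = 11.9.
y₂ = 11.9 × 3.93 = 46.7 ft.
V₁ = Fr₁·√(g·y₁) = 8.75×√(32.2×3.93) = 98.4 ft/s; q = V₁·y₁ = 387 ft²/s. V₂ = q/y₂ = 387/46.7 = 8.28 ft/s. E₁ = y₁ + V₁²/2g = 154 ft; E₂ = y₂ + V₂²/2g = 47.8 ft. ΔE = E₁ − E₂ = 107 ft.

ΔE = 107 ft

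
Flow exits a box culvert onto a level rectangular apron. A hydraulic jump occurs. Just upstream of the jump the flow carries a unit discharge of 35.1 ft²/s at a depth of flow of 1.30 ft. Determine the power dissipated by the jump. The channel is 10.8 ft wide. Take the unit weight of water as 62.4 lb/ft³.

V₁ = q/y₁ = 35.1/1.30 = 27.0 ft/s. Fr₁ = V₁/√(g·y₁) = 27.0/√(32.2×1.30) = 4.17.
Sequent-depth ratio: y₂/y₁ = ½[√(1 + 8Fr₁²) − 1] = ½[√140.3 − 1] = 5.42.
y₂ = 5.42 × 1.30 = 7.05 ft.
Head loss: ΔE = (y₂ − y₁)³/(4y₁y₂) = (7.05 − 1.30)³/(4×1.30×7.05) = 190/36.7 = 5.19 ft.
Q = q·b = 35.1 × 10.8 = 379 cfs. P = γ·Q·ΔE/550 = 62.4 × 379 × 5.19 / 550 = 223 hp.

P = 223 hp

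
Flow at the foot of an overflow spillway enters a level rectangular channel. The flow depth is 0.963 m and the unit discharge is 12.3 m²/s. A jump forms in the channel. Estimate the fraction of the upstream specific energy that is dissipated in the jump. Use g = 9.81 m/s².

V₁ = q/y₁ = 12.3/0.963 = 12.8 m/s. Fr₁ = V₁/√(g·y₁) = 12.8/√(9.81×0.963) = 4.16.
Conjugate-depth relation: y₂/y₁ = ½[√(1 + 8Fr₁²) − 1] = ½[√139.2 − 1] = 5.40.
y₂ = 5.40 × 0.963 = 5.20 m.
E₁ = y₁ + V₁²/2g = 9.28 m. ΔE = (y₂ − y₁)³/(4y₁y₂) = 3.79 m. ΔE/E₁ = 3.79/9.28 = 0.409.

ΔE/E₁ = 0.409 (40.9%)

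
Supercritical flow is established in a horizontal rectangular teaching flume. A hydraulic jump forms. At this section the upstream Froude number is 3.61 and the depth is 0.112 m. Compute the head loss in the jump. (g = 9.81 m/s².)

ΔE = 0.289 m

Fr₁ = 3.61 (given).
Sequent-depth ratio: y₂/y₁ = ½[√(1 + 8Fr₁²) − 1] = ½[√105.3 − 1] = 4.63.
y₂ = 4.63 × 0.112 = 0.519 m.
V₁ = Fr₁·√(g·y₁) = 3.61×√(9.81×0.112) = 3.78 m/s; q = V₁·y₁ = 0.424 m²/s. V₂ = q/y₂ = 0.424/0.519 = 0.817 m/s. E₁ = y₁ + V₁²/2g = 0.842 m; E₂ = y₂ + V₂²/2g = 0.553 m. ΔE = E₁ − E₂ = 0.289 m.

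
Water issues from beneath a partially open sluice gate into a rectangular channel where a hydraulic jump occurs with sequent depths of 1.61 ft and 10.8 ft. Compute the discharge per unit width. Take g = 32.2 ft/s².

For a rectangular channel the momentum equation gives q² = ½·g·y₁·y₂·(y₁ + y₂) = ½×32.2×1.61×10.8×12.4 = 3474.
q = √3474 = 58.9 ft²/s.

q = 58.9 ft²/s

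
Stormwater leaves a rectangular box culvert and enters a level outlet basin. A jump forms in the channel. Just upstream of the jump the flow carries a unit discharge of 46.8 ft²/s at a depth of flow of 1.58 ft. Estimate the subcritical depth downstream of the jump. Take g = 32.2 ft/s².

y₂ = 8.52 ft

V₁ = q/y₁ = 46.8/1.58 = 29.6 ft/s. Fr₁ = V₁/√(g·y₁) = 29.6/√(32.2×1.58) = 4.15.
By Bélanger, y₂/y₁ = ½[√(1 + 8Fr₁²) − 1] = ½[√139.0 − 1] = 5.39.
y₂ = 5.39 × 1.58 = 8.52 ft.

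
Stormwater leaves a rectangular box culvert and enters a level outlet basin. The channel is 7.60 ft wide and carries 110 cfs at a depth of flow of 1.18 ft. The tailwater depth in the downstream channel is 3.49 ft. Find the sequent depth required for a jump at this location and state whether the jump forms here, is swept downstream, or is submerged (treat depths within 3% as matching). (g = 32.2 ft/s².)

q = Q/b = 110/7.60 = 14.5 ft²/s; V₁ = q/y₁ = 12.3 ft/s. Fr₁ = V₁/√(g·y₁) = 1.99.
Bélanger equation: y₂/y₁ = ½[√(1 + 8Fr₁²) − 1] = ½[√32.68 − 1] = 2.36.
y₂ = 2.36 × 1.18 = 2.78 ft.
Tailwater y_tw = 3.49 ft: y_tw > y₂, so the jump is submerged.

y₂ = 2.78 ft; the jump is submerged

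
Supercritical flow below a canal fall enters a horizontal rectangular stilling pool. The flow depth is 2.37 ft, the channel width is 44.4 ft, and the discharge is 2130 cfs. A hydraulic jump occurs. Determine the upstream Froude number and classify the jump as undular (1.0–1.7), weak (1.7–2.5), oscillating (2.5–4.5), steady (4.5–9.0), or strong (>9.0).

q = Q/b = 2130/44.4 = 48.0 ft²/s; V₁ = q/y₁ = 20.2 ft/s. Fr₁ = V₁/√(g·y₁) = 2.32.
Fr₁ = 2.32 lies in the weak range.

Fr₁ = 2.32; weak jump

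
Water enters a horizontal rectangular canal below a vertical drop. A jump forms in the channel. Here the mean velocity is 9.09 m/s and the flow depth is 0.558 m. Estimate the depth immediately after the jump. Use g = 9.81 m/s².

Fr₁ = V₁/√(g·y₁) = 9.09/√(9.81×0.558) = 3.89.
Conjugate-depth relation: y₂/y₁ = ½[√(1 + 8Fr₁²) − 1] = ½[√121.8 − 1] = 5.02.
y₂ = 5.02 × 0.558 = 2.80 m.

y₂ = 2.80 m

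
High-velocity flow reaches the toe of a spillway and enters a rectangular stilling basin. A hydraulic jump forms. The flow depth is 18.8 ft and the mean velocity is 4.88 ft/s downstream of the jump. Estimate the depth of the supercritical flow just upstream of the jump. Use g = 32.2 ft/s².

Fr₂ = V₂/√(g·y₂) = 4.88/√(32.2×18.8) = 0.198.
The Bélanger relation is symmetric: y₁/y₂ = ½[√(1 + 8Fr₂²) − 1] = ½[√1.315 − 1] = 0.0733.
y₁ = 0.0733 × 18.8 = 1.38 ft.

y₁ = 1.38 ft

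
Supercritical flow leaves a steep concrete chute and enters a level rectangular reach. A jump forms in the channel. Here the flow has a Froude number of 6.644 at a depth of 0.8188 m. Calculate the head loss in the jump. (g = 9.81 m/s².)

Fr₁ = 6.644 (given).
Conjugate-depth relation: y₂/y₁ = ½[√(1 + 8Fr₁²) − 1] = ½[√354.14 − 1] = 8.909.
y₂ = 8.909 × 0.8188 = 7.295 m.
V₁ = Fr₁·√(g·y₁) = 6.644×√(9.81×0.8188) = 18.83 m/s; q = V₁·y₁ = 15.42 m²/s. V₂ = q/y₂ = 15.42/7.295 = 2.114 m/s. E₁ = y₁ + V₁²/2g = 18.89 m; E₂ = y₂ + V₂²/2g = 7.523 m. ΔE = E₁ − E₂ = 11.37 m.

ΔE = 11.37 m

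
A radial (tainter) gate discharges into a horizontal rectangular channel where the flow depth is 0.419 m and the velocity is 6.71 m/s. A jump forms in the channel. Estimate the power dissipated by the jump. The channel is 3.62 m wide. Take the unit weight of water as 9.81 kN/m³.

Fr₁ = V₁/√(g·y₁) = 6.71/√(9.81×0.419) = 3.31.
Bélanger equation: y₂/y₁ = ½[√(1 + 8Fr₁²) − 1] = ½[√88.63 − 1] = 4.21.
y₂ = 4.21 × 0.419 = 1.76 m.
Head loss: ΔE = (y₂ − y₁)³/(4y₁y₂) = (1.76 − 0.419)³/(4×0.419×1.76) = 2.43/2.95 = 0.821 m.
q = V₁·y₁ = 6.71 × 0.419 = 2.81 m²/s. Q = q·b = 2.81 × 3.62 = 10.2 m³/s. P = γ·Q·ΔE = 9.81 × 10.2 × 0.821 = 82.0 kW.

P = 82.0 kW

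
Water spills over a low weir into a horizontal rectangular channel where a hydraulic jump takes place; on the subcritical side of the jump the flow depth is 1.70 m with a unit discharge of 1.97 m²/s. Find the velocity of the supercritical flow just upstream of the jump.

V₁ = 8.21 m/s

V₂ = q/y₂ = 1.97/1.70 = 1.16 m/s; Fr₂ = V₂/√(g·y₂) = 0.284.
The Bélanger relation is symmetric: y₁/y₂ = ½[√(1 + 8Fr₂²) − 1] = ½[√1.644 − 1] = 0.141.
y₁ = 0.141 × 1.70 = 0.240 m.
V₁ = q/y₁ = 1.97/0.240 = 8.21 m/s.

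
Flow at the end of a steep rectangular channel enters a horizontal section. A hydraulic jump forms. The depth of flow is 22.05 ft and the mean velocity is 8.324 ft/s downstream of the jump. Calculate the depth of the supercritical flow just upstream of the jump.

Fr₂ = V₂/√(g·y₂) = 8.324/√(32.2×22.05) = 0.3124.
Since the conjugate-depth ratio holds either way, y₁/y₂ = ½[√(1 + 8Fr₂²) − 1] = ½[√1.7807 − 1] = 0.1672.
y₁ = 0.1672 × 22.05 = 3.687 ft.

y₁ = 3.687 ft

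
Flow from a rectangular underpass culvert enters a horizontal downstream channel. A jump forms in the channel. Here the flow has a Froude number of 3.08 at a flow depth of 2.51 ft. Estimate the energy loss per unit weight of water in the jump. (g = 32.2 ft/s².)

Fr₁ = 3.08 (given).
From the momentum equation for a rectangular channel, y₂/y₁ = ½[√(1 + 8Fr₁²) − 1] = ½[√76.89 − 1] = 3.88.
y₂ = 3.88 × 2.51 = 9.75 ft.
V₁ = Fr₁·√(g·y₁) = 3.08×√(32.2×2.51) = 27.7 ft/s; q = V₁·y₁ = 69.5 ft²/s. V₂ = q/y₂ = 69.5/9.75 = 7.13 ft/s. E₁ = y₁ + V₁²/2g = 14.4 ft; E₂ = y₂ + V₂²/2g = 10.5 ft. ΔE = E₁ − E₂ = 3.88 ft.

ΔE = 3.88 ft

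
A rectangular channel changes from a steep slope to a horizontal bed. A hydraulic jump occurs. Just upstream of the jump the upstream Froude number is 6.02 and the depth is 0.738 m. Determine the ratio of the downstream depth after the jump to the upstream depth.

y₂/y₁ = 8.03

Fr₁ = 6.02 (given).
From the momentum equation for a rectangular channel, y₂/y₁ = ½[√(1 + 8Fr₁²) − 1] = ½[√290.9 − 1] = 8.03.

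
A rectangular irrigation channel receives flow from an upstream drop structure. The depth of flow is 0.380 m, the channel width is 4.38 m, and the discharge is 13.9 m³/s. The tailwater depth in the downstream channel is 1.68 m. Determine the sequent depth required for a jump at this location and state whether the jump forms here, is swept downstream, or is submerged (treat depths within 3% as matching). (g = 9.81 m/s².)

y₂ = 2.14 m; the jump is swept downstream

q = Q/b = 13.9/4.38 = 3.17 m²/s; V₁ = q/y₁ = 8.35 m/s. Fr₁ = V₁/√(g·y₁) = 4.33.
From the momentum equation for a rectangular channel, y₂/y₁ = ½[√(1 + 8Fr₁²) − 1] = ½[√150.7 − 1] = 5.64.
y₂ = 5.64 × 0.380 = 2.14 m.
Tailwater y_tw = 1.68 m: y_tw < y₂, so the jump is swept downstream.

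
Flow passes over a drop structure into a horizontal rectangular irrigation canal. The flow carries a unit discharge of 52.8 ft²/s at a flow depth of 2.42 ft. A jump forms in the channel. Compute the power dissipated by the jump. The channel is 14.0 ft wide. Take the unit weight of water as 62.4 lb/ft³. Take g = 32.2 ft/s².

P = 140 hp

V₁ = q/y₁ = 52.8/2.42 = 21.8 ft/s. Fr₁ = V₁/√(g·y₁) = 21.8/√(32.2×2.42) = 2.47.
Bélanger equation: y₂/y₁ = ½[√(1 + 8Fr₁²) − 1] = ½[√49.87 − 1] = 3.03.
y₂ = 3.03 × 2.42 = 7.33 ft.
Head loss: ΔE = (y₂ − y₁)³/(4y₁y₂) = (7.33 − 2.42)³/(4×2.42×7.33) = 119/71.0 = 1.67 ft.
Q = q·b = 52.8 × 14.0 = 739 cfs. P = γ·Q·ΔE/550 = 62.4 × 739 × 1.67 / 550 = 140 hp.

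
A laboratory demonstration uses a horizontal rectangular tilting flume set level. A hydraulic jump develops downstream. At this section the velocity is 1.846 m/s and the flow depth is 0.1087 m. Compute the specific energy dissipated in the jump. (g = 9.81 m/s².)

ΔE = 0.01635 m

Fr₁ = V₁/√(g·y₁) = 1.846/√(9.81×0.1087) = 1.788.
Sequent-depth ratio: y₂/y₁ = ½[√(1 + 8Fr₁²) − 1] = ½[√26.566 − 1] = 2.077.
y₂ = 2.077 × 0.1087 = 0.2258 m.
q = V₁·y₁ = 1.846 × 0.1087 = 0.2007 m²/s. V₂ = q/y₂ = 0.2007/0.2258 = 0.8887 m/s. E₁ = y₁ + V₁²/2g = 0.2824 m; E₂ = y₂ + V₂²/2g = 0.2660 m. ΔE = E₁ − E₂ = 0.01635 m.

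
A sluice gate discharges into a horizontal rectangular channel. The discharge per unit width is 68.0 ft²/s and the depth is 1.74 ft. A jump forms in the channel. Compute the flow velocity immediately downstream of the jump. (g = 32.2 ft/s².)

V₁ = q/y₁ = 68.0/1.74 = 39.1 ft/s. Fr₁ = V₁/√(g·y₁) = 39.1/√(32.2×1.74) = 5.22.
Sequent-depth ratio: y₂/y₁ = ½[√(1 + 8Fr₁²) − 1] = ½[√219.1 − 1] = 6.90.
y₂ = 6.90 × 1.74 = 12.0 ft.
V₂ = q/y₂ = 68.0/12.0 = 5.66 ft/s.

V₂ = 5.66 ft/s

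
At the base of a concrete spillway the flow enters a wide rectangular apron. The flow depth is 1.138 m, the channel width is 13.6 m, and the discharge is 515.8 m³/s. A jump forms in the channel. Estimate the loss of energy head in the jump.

ΔE = 41.95 m

q = Q/b = 515.8/13.6 = 37.93 m²/s; V₁ = q/y₁ = 33.33 m/s. Fr₁ = V₁/√(g·y₁) = 9.975.
Conjugate-depth relation: y₂/y₁ = ½[√(1 + 8Fr₁²) − 1] = ½[√796.94 − 1] = 13.62.
y₂ = 13.62 × 1.138 = 15.49 m.
Head loss: ΔE = (y₂ − y₁)³/(4y₁y₂) = (15.49 − 1.138)³/(4×1.138×15.49) = 2959/70.53 = 41.95 m.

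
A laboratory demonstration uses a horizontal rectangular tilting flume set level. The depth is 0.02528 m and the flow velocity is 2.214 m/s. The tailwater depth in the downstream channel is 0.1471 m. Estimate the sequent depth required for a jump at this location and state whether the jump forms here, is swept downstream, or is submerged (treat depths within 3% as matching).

Fr₁ = V₁/√(g·y₁) = 2.214/√(9.81×0.02528) = 4.446.
Bélanger equation: y₂/y₁ = ½[√(1 + 8Fr₁²) − 1] = ½[√159.12 − 1] = 5.807.
y₂ = 5.807 × 0.02528 = 0.1468 m.
Tailwater y_tw = 0.1471 m: y_tw ≈ y₂, so the jump forms here.

y₂ = 0.1468 m; the jump forms here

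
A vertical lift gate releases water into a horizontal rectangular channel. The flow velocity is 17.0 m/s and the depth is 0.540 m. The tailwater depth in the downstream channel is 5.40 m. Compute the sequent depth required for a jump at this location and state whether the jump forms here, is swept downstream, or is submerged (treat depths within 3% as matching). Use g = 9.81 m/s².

Fr₁ = V₁/√(g·y₁) = 17.0/√(9.81×0.540) = 7.39.
Sequent-depth ratio: y₂/y₁ = ½[√(1 + 8Fr₁²) − 1] = ½[√437.4 − 1] = 9.96.
y₂ = 9.96 × 0.540 = 5.38 m.
Tailwater y_tw = 5.40 m: y_tw ≈ y₂, so the jump forms here.

y₂ = 5.38 m; the jump forms here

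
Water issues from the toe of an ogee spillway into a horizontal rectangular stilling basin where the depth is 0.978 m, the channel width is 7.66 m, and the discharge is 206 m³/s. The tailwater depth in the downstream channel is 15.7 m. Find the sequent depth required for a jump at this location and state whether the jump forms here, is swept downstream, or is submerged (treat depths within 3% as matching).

q = Q/b = 206/7.66 = 26.9 m²/s; V₁ = q/y₁ = 27.5 m/s. Fr₁ = V₁/√(g·y₁) = 8.88.
By Bélanger, y₂/y₁ = ½[√(1 + 8Fr₁²) − 1] = ½[√631.5 − 1] = 12.1.
y₂ = 12.1 × 0.978 = 11.8 m.
Tailwater y_tw = 15.7 m: y_tw > y₂, so the jump is submerged.

y₂ = 11.8 m; the jump is submerged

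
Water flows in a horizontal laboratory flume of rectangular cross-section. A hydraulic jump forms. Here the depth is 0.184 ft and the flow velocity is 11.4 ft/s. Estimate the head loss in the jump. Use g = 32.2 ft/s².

Fr₁ = V₁/√(g·y₁) = 11.4/√(32.2×0.184) = 4.68.
Conjugate-depth relation: y₂/y₁ = ½[√(1 + 8Fr₁²) − 1] = ½[√176.5 − 1] = 6.14.
y₂ = 6.14 × 0.184 = 1.13 ft.
q = V₁·y₁ = 11.4 × 0.184 = 2.10 ft²/s. V₂ = q/y₂ = 2.10/1.13 = 1.86 ft/s. E₁ = y₁ + V₁²/2g = 2.20 ft; E₂ = y₂ + V₂²/2g = 1.18 ft. ΔE = E₁ − E₂ = 1.02 ft.

ΔE = 1.02 ft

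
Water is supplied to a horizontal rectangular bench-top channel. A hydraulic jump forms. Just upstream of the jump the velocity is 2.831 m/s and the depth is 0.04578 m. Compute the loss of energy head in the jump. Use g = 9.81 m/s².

ΔE = 0.1892 m

Fr₁ = V₁/√(g·y₁) = 2.831/√(9.81×0.04578) = 4.224.
Sequent-depth ratio: y₂/y₁ = ½[√(1 + 8Fr₁²) − 1] = ½[√143.77 − 1] = 5.495.
y₂ = 5.495 × 0.04578 = 0.2516 m.
q = V₁·y₁ = 2.831 × 0.04578 = 0.1296 m²/s. V₂ = q/y₂ = 0.1296/0.2516 = 0.5152 m/s. E₁ = y₁ + V₁²/2g = 0.4543 m; E₂ = y₂ + V₂²/2g = 0.2651 m. ΔE = E₁ − E₂ = 0.1892 m.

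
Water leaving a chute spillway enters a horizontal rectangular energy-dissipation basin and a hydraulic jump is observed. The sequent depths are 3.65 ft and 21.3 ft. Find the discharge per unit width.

q = 177 ft²/s

For a rectangular channel the momentum equation gives q² = ½·g·y₁·y₂·(y₁ + y₂) = ½×32.2×3.65×21.3×24.9 = 31230.
q = √31230 = 177 ft²/s.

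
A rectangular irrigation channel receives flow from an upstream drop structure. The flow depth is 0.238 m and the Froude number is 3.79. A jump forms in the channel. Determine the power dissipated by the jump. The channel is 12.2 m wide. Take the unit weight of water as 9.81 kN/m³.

P = 118 kW

Fr₁ = 3.79 (given).
Bélanger equation: y₂/y₁ = ½[√(1 + 8Fr₁²) − 1] = ½[√115.9 − 1] = 4.88.
y₂ = 4.88 × 0.238 = 1.16 m.
V₁ = Fr₁·√(g·y₁) = 3.79×√(9.81×0.238) = 5.79 m/s; q = V₁·y₁ = 1.38 m²/s. V₂ = q/y₂ = 1.38/1.16 = 1.19 m/s. E₁ = y₁ + V₁²/2g = 1.95 m; E₂ = y₂ + V₂²/2g = 1.23 m. ΔE = E₁ − E₂ = 0.713 m.
Q = q·b = 1.38 × 12.2 = 16.8 m³/s. P = γ·Q·ΔE = 9.81 × 16.8 × 0.713 = 118 kW.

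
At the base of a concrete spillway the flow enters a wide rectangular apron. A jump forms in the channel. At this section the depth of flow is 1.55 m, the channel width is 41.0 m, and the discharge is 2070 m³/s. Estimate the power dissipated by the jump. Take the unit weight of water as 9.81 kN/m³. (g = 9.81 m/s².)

P = 764610 kW

q = Q/b = 2070/41.0 = 50.5 m²/s; V₁ = q/y₁ = 32.6 m/s. Fr₁ = V₁/√(g·y₁) = 8.35.
Bélanger equation: y₂/y₁ = ½[√(1 + 8Fr₁²) − 1] = ½[√559.2 − 1] = 11.3.
y₂ = 11.3 × 1.55 = 17.6 m.
Head loss: ΔE = (y₂ − y₁)³/(4y₁y₂) = (17.6 − 1.55)³/(4×1.55×17.6) = 4097/109 = 37.7 m.
P = γ·Q·ΔE = 9.81 × 2070 × 37.7 = 764610 kW.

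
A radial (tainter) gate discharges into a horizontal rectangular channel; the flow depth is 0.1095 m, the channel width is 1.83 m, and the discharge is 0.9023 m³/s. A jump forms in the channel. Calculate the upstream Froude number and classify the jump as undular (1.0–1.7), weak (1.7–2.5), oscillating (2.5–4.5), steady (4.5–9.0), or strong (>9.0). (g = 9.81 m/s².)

Fr₁ = 4.345; oscillating jump

q = Q/b = 0.9023/1.83 = 0.4931 m²/s; V₁ = q/y₁ = 4.503 m/s. Fr₁ = V₁/√(g·y₁) = 4.345.
Fr₁ = 4.345 lies in the oscillating range.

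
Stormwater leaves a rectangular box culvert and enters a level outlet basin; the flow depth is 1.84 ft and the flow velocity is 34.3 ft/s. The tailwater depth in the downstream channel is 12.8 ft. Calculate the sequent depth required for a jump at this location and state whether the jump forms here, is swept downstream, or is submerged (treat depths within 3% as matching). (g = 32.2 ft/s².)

y₂ = 10.7 ft; the jump is submerged

Fr₁ = V₁/√(g·y₁) = 34.3/√(32.2×1.84) = 4.46.
By Bélanger, y₂/y₁ = ½[√(1 + 8Fr₁²) − 1] = ½[√159.9 − 1] = 5.82.
y₂ = 5.82 × 1.84 = 10.7 ft.
Tailwater y_tw = 12.8 ft: y_tw > y₂, so the jump is submerged.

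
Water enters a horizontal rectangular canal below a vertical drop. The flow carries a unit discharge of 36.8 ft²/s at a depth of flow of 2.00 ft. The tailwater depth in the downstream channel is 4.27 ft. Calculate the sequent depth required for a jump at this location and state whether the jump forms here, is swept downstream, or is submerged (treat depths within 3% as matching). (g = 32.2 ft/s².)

V₁ = q/y₁ = 36.8/2.00 = 18.4 ft/s. Fr₁ = V₁/√(g·y₁) = 18.4/√(32.2×2.00) = 2.29.
Sequent-depth ratio: y₂/y₁ = ½[√(1 + 8Fr₁²) − 1] = ½[√43.06 − 1] = 2.78.
y₂ = 2.78 × 2.00 = 5.56 ft.
Tailwater y_tw = 4.27 ft: y_tw < y₂, so the jump is swept downstream.

y₂ = 5.56 ft; the jump is swept downstream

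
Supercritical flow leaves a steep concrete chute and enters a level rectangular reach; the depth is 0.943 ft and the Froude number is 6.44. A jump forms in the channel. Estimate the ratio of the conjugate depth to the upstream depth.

y₂/y₁ = 8.62

Fr₁ = 6.44 (given).
By Bélanger, y₂/y₁ = ½[√(1 + 8Fr₁²) − 1] = ½[√332.8 − 1] = 8.62.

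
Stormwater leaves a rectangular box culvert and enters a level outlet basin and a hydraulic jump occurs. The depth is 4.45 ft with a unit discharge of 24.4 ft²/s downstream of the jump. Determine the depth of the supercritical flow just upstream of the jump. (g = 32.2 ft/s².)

V₂ = q/y₂ = 24.4/4.45 = 5.48 ft/s; Fr₂ = V₂/√(g·y₂) = 0.458.
Applying the sequent-depth relation in reverse, y₁/y₂ = ½[√(1 + 8Fr₂²) − 1] = ½[√2.679 − 1] = 0.318.
y₁ = 0.318 × 4.45 = 1.42 ft.

y₁ = 1.42 ft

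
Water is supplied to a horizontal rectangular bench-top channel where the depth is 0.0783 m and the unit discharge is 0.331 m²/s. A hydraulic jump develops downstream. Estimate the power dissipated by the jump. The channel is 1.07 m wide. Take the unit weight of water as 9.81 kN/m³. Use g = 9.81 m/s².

V₁ = q/y₁ = 0.331/0.0783 = 4.23 m/s. Fr₁ = V₁/√(g·y₁) = 4.23/√(9.81×0.0783) = 4.82.
Bélanger equation: y₂/y₁ = ½[√(1 + 8Fr₁²) − 1] = ½[√187.1 − 1] = 6.34.
y₂ = 6.34 × 0.0783 = 0.496 m.
Head loss: ΔE = (y₂ − y₁)³/(4y₁y₂) = (0.496 − 0.0783)³/(4×0.0783×0.496) = 0.0731/0.155 = 0.470 m.
Q = q·b = 0.331 × 1.07 = 0.354 m³/s. P = γ·Q·ΔE = 9.81 × 0.354 × 0.470 = 1.63 kW.

P = 1.63 kW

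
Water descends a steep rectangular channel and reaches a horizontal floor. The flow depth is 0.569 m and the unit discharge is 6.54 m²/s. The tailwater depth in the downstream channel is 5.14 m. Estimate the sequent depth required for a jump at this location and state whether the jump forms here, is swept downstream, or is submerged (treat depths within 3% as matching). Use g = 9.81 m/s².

V₁ = q/y₁ = 6.54/0.569 = 11.5 m/s. Fr₁ = V₁/√(g·y₁) = 11.5/√(9.81×0.569) = 4.86.
Bélanger equation: y₂/y₁ = ½[√(1 + 8Fr₁²) − 1] = ½[√190.3 − 1] = 6.40.
y₂ = 6.40 × 0.569 = 3.64 m.
Tailwater y_tw = 5.14 m: y_tw > y₂, so the jump is submerged.

y₂ = 3.64 m; the jump is submerged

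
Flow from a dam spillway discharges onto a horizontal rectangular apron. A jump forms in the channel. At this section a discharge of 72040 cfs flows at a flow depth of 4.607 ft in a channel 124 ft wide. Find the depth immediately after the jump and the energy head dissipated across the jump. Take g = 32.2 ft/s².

y₂ = 65.19 ft; ΔE = 185.1 ft

q = Q/b = 72040/124 = 581.0 ft²/s; V₁ = q/y₁ = 126.1 ft/s. Fr₁ = V₁/√(g·y₁) = 10.35.
Conjugate-depth relation: y₂/y₁ = ½[√(1 + 8Fr₁²) − 1] = ½[√858.60 − 1] = 14.15.
y₂ = 14.15 × 4.607 = 65.19 ft.
Head loss: ΔE = (y₂ − y₁)³/(4y₁y₂) = (65.19 − 4.607)³/(4×4.607×65.19) = 222394/1201 = 185.1 ft.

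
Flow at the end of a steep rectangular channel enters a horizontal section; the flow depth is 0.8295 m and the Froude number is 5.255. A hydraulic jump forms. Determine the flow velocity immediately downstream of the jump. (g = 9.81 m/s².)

Fr₁ = 5.255 (given).
By Bélanger, y₂/y₁ = ½[√(1 + 8Fr₁²) − 1] = ½[√221.92 − 1] = 6.948.
y₂ = 6.948 × 0.8295 = 5.764 m.
V₁ = Fr₁·√(g·y₁) = 5.255×√(9.81×0.8295) = 14.99 m/s; q = V₁·y₁ = 12.43 m²/s.
V₂ = q/y₂ = 12.43/5.764 = 2.157 m/s.

V₂ = 2.157 m/s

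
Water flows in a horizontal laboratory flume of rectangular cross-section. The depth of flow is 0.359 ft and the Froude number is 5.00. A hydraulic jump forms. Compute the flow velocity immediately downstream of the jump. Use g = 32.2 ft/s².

V₂ = 2.58 ft/s

Fr₁ = 5.00 (given).
By Bélanger, y₂/y₁ = ½[√(1 + 8Fr₁²) − 1] = ½[√201.0 − 1] = 6.59.
y₂ = 6.59 × 0.359 = 2.37 ft.
V₁ = Fr₁·√(g·y₁) = 5.00×√(32.2×0.359) = 17.0 ft/s; q = V₁·y₁ = 6.10 ft²/s.
V₂ = q/y₂ = 6.10/2.37 = 2.58 ft/s.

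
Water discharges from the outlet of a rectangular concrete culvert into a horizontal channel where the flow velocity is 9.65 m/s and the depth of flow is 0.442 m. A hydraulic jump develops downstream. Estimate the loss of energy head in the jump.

Fr₁ = V₁/√(g·y₁) = 9.65/√(9.81×0.442) = 4.63.
Conjugate-depth relation: y₂/y₁ = ½[√(1 + 8Fr₁²) − 1] = ½[√172.8 − 1] = 6.07.
y₂ = 6.07 × 0.442 = 2.68 m.
Head loss: ΔE = (y₂ − y₁)³/(4y₁y₂) = (2.68 − 0.442)³/(4×0.442×2.68) = 11.3/4.75 = 2.38 m.

ΔE = 2.38 m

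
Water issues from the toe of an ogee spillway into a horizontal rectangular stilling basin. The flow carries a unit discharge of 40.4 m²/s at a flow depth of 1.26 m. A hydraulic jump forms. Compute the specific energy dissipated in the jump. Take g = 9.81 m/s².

ΔE = 37.7 m

V₁ = q/y₁ = 40.4/1.26 = 32.1 m/s. Fr₁ = V₁/√(g·y₁) = 32.1/√(9.81×1.26) = 9.12.
By Bélanger, y₂/y₁ = ½[√(1 + 8Fr₁²) − 1] = ½[√666.4 − 1] = 12.4.
y₂ = 12.4 × 1.26 = 15.6 m.
Head loss: ΔE = (y₂ − y₁)³/(4y₁y₂) = (15.6 − 1.26)³/(4×1.26×15.6) = 2969/78.8 = 37.7 m.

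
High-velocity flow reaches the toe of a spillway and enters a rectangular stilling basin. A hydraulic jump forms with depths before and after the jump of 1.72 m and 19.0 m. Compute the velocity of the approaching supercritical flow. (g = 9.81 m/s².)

V₁ = 33.5 m/s

For a rectangular channel the momentum equation gives q² = ½·g·y₁·y₂·(y₁ + y₂) = ½×9.81×1.72×19.0×20.7 = 3321.
q = √3321 = 57.6 m²/s.
V₁ = q/y₁ = 57.6/1.72 = 33.5 m/s.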